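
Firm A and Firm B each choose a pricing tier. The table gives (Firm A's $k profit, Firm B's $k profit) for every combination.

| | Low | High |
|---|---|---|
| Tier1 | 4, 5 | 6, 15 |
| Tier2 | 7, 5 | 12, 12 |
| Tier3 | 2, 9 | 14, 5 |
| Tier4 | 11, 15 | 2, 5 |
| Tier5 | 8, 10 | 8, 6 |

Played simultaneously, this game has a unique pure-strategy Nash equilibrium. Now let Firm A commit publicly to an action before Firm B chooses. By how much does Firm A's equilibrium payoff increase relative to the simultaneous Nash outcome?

1

Backward induction with Firm A moving first.
- Tier1: Firm B compares 5, 15 and picks High; Firm A would get 6.
- Tier2: Firm B compares 5, 12 and picks High; Firm A would get 12.
- Tier3: Firm B compares 9, 5 and picks Low; Firm A would get 2.
- Tier4: Firm B compares 15, 5 and picks Low; Firm A would get 11.
- Tier5: Firm B compares 10, 6 and picks Low; Firm A would get 8.
Firm A's induced payoffs are 6, 12, 2, 11, 8, so Firm A commits to Tier2. Subgame-perfect outcome: (Tier2, High) with payoffs (12, 12).
Now find the simultaneous Nash equilibrium.
Firm A's best replies: Low→Tier4; High→Tier3.
Firm B's best replies: Tier1→High; Tier2→High; Tier3→Low; Tier4→Low; Tier5→Low.
Only (Tier4, Low) has each player best-responding; Nash payoffs (11, 15).
Firm A's commitment gain: 12 − 11 = 1.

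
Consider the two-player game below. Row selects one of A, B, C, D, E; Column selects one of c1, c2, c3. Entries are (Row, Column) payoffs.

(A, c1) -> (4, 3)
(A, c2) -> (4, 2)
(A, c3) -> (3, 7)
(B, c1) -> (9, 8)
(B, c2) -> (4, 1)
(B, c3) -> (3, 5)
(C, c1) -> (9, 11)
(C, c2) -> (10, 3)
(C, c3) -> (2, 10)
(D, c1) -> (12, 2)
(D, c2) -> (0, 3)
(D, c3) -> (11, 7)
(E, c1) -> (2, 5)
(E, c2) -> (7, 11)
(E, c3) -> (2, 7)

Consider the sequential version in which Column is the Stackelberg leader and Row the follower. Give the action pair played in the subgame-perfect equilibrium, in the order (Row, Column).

(D, c3)

Row best-responds to each possible Column move:
- c1 → Row plays D (best of 4, 9, 9, 12, 2); Column gets 2.
- c2 → Row plays C (best of 4, 4, 10, 0, 7); Column gets 3.
- c3 → Row plays D (best of 3, 3, 2, 11, 2); Column gets 7.
Maximizing over 2, 3, 7, Column chooses c3. Subgame-perfect outcome: (D, c3) with payoffs (11, 7).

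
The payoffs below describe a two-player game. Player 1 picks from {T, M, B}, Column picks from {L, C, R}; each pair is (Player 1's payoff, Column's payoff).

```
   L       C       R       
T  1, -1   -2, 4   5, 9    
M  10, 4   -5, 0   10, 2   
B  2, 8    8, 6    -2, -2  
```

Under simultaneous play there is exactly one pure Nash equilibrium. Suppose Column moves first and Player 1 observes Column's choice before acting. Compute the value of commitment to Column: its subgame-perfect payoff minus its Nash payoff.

Backward induction with Column moving first.
- L: BR = M, leader payoff 4.
- C: BR = B, leader payoff 6.
- R: BR = M, leader payoff 2.
Column's induced payoffs are 4, 6, 2, so Column commits to C. Subgame-perfect outcome: (B, C) with payoffs (8, 6).
For the simultaneous game, intersect best replies.
Player 1's best replies: L→M; C→B; R→M.
Column's best replies: T→R; M→L; B→L.
The unique mutual best reply is (M, L), giving (10, 4).
Column's commitment gain: 6 − 4 = 2.

2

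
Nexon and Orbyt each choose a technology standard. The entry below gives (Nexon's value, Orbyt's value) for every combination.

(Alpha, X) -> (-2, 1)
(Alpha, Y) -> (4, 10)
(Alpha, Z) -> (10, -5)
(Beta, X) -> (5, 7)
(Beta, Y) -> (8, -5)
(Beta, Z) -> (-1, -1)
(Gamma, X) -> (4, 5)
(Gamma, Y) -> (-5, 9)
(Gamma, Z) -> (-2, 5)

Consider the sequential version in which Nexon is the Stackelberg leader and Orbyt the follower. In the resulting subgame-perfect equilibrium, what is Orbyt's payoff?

Orbyt best-responds to each possible Nexon move:
- Alpha: BR = Y, leader payoff 4.
- Beta: BR = X, leader payoff 5.
- Gamma: BR = Y, leader payoff -5.
Nexon's induced payoffs are 4, 5, -5, so Nexon commits to Beta. Subgame-perfect outcome: (Beta, X) with payoffs (5, 7).

7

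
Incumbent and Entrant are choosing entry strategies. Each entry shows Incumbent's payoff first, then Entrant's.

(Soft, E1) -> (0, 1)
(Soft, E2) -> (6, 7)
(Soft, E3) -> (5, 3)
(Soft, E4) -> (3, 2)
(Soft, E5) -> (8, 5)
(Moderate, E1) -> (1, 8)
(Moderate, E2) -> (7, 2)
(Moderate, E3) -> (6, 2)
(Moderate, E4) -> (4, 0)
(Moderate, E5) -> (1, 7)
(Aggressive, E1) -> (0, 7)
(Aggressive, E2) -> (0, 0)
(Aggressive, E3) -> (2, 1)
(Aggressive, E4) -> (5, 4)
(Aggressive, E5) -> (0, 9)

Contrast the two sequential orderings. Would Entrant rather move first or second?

first

If Incumbent leads: Entrant's best replies are Soft→E2, Moderate→E1, Aggressive→E5; Incumbent's induced payoffs 6, 1, 0; outcome (Soft, E2), payoffs (6, 7).
If Entrant leads: Incumbent's best replies are E1→Moderate, E2→Moderate, E3→Moderate, E4→Aggressive, E5→Soft; Entrant's induced payoffs 8, 2, 2, 4, 5; outcome (Moderate, E1), payoffs (1, 8).
Entrant gets 8 moving first and 7 moving second, so Entrant prefers to move first.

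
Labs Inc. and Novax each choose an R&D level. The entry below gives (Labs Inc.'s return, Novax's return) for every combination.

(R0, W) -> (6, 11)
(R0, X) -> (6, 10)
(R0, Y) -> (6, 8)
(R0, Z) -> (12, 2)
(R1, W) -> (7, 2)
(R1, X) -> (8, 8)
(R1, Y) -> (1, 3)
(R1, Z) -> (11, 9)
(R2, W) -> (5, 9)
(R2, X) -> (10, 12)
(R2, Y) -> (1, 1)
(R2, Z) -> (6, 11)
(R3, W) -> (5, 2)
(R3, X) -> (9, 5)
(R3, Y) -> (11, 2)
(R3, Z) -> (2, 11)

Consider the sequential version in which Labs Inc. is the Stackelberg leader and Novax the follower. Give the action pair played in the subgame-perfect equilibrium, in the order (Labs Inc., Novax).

(R1, Z)

Novax best-responds to each possible Labs Inc. move:
- R0: Novax compares 11, 10, 8, 2 and picks W; Labs Inc. would get 6.
- R1: Novax compares 2, 8, 3, 9 and picks Z; Labs Inc. would get 11.
- R2: Novax compares 9, 12, 1, 11 and picks X; Labs Inc. would get 10.
- R3: Novax compares 2, 5, 2, 11 and picks Z; Labs Inc. would get 2.
Among 6, 11, 10, 2, the best is 11 at R1. Subgame-perfect outcome: (R1, Z) with payoffs (11, 9).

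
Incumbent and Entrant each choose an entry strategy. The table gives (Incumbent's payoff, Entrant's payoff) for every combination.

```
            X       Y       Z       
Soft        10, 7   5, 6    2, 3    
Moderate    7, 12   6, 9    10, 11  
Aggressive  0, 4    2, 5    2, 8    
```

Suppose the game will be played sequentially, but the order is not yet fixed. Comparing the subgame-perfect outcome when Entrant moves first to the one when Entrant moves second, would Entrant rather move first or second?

If Incumbent leads: Entrant's best replies are Soft→X, Moderate→X, Aggressive→Z; Incumbent's induced payoffs 10, 7, 2; outcome (Soft, X), payoffs (10, 7).
If Entrant leads: Incumbent's best replies are X→Soft, Y→Moderate, Z→Moderate; Entrant's induced payoffs 7, 9, 11; outcome (Moderate, Z), payoffs (10, 11).
Entrant gets 11 moving first and 7 moving second, so Entrant prefers to move first.

first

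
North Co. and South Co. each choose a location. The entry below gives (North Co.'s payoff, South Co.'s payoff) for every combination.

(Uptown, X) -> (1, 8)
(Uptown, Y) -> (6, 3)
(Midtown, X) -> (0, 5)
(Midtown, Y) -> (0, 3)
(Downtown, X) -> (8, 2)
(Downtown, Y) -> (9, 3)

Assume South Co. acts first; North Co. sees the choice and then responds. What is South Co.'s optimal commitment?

Y

Work backward from North Co.'s decision.
- X → North Co. plays Downtown (best of 1, 0, 8); South Co. gets 2.
- Y → North Co. plays Downtown (best of 6, 0, 9); South Co. gets 3.
South Co.'s induced payoffs are 2, 3, so South Co. commits to Y. Subgame-perfect outcome: (Downtown, Y) with payoffs (9, 3).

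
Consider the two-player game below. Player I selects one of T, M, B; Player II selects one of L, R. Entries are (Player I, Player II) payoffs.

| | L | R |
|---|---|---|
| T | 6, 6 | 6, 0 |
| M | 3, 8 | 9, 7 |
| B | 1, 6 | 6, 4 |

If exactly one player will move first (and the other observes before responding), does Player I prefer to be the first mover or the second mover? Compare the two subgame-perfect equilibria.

second

If Player I leads: Player II's best replies are T→L, M→L, B→L; Player I's induced payoffs 6, 3, 1; outcome (T, L), payoffs (6, 6).
If Player II leads: Player I's best replies are L→T, R→M; Player II's induced payoffs 6, 7; outcome (M, R), payoffs (9, 7).
Player I gets 6 moving first and 9 moving second, so Player I prefers to move second.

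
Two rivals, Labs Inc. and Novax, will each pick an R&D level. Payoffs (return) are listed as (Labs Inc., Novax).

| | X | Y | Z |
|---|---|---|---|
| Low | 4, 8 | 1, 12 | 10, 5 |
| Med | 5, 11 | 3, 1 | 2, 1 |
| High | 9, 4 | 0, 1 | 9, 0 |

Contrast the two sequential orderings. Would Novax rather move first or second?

If Labs Inc. leads: Novax's best replies are Low→Y, Med→X, High→X; Labs Inc.'s induced payoffs 1, 5, 9; outcome (High, X), payoffs (9, 4).
If Novax leads: Labs Inc.'s best replies are X→High, Y→Med, Z→Low; Novax's induced payoffs 4, 1, 5; outcome (Low, Z), payoffs (10, 5).
Novax gets 5 moving first and 4 moving second, so Novax prefers to move first.

first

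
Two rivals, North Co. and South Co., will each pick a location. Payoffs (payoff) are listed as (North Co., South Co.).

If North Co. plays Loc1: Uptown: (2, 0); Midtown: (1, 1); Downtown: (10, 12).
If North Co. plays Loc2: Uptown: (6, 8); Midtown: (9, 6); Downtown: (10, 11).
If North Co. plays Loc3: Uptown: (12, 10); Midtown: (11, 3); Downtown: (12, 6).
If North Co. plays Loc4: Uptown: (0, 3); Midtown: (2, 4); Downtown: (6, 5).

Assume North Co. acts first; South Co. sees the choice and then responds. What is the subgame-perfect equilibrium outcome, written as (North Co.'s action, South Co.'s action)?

(Loc3, Uptown)

Solve by backward induction (North Co. leads).
- Loc1 → South Co. plays Downtown (best of 0, 1, 12); North Co. gets 10.
- Loc2 → South Co. plays Downtown (best of 8, 6, 11); North Co. gets 10.
- Loc3 → South Co. plays Uptown (best of 10, 3, 6); North Co. gets 12.
- Loc4 → South Co. plays Downtown (best of 3, 4, 5); North Co. gets 6.
Among 10, 10, 12, 6, the best is 12 at Loc3. Subgame-perfect outcome: (Loc3, Uptown) with payoffs (12, 10).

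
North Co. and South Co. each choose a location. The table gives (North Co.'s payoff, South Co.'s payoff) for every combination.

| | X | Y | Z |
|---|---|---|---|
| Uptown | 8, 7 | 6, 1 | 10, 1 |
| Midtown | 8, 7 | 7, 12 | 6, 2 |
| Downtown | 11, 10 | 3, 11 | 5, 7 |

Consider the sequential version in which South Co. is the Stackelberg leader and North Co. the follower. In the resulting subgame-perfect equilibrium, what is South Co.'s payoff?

North Co. best-responds to each possible South Co. move:
- X: North Co. compares 8, 8, 11 and picks Downtown; South Co. would get 10.
- Y: North Co. compares 6, 7, 3 and picks Midtown; South Co. would get 12.
- Z: North Co. compares 10, 6, 5 and picks Uptown; South Co. would get 1.
South Co.'s induced payoffs are 10, 12, 1, so South Co. commits to Y. Subgame-perfect outcome: (Midtown, Y) with payoffs (7, 12).

12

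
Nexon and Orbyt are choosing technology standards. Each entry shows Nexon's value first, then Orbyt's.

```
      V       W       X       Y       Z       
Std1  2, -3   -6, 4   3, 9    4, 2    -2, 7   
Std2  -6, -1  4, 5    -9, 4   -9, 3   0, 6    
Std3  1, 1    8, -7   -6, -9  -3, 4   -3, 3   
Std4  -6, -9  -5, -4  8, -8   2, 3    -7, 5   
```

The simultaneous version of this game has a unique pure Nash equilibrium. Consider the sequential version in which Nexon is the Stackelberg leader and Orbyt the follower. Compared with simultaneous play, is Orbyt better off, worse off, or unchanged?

Orbyt best-responds to each possible Nexon move:
- Std1: BR = X, leader payoff 3.
- Std2: BR = Z, leader payoff 0.
- Std3: BR = Y, leader payoff -3.
- Std4: BR = Z, leader payoff -7.
Among 3, 0, -3, -7, the best is 3 at Std1. Subgame-perfect outcome: (Std1, X) with payoffs (3, 9).
For the simultaneous game, intersect best replies.
Nexon's best replies: V→Std1; W→Std3; X→Std4; Y→Std1; Z→Std2.
Orbyt's best replies: Std1→X; Std2→Z; Std3→Y; Std4→Z.
The unique mutual best reply is (Std2, Z), giving (0, 6).
Orbyt earns 9 sequentially versus 6 at the Nash outcome: better off.

better off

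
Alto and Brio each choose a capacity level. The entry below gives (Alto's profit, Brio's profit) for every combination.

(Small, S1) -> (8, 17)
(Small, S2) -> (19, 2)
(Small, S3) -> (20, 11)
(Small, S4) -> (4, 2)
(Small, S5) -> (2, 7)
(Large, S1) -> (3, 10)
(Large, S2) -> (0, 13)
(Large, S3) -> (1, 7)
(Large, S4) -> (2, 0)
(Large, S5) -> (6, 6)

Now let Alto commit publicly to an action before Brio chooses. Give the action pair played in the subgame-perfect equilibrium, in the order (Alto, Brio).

Solve by backward induction (Alto leads).
- Small → Brio plays S1 (best of 17, 2, 11, 2, 7); Alto gets 8.
- Large → Brio plays S2 (best of 10, 13, 7, 0, 6); Alto gets 0.
Alto's induced payoffs are 8, 0, so Alto commits to Small. Subgame-perfect outcome: (Small, S1) with payoffs (8, 17).

(Small, S1)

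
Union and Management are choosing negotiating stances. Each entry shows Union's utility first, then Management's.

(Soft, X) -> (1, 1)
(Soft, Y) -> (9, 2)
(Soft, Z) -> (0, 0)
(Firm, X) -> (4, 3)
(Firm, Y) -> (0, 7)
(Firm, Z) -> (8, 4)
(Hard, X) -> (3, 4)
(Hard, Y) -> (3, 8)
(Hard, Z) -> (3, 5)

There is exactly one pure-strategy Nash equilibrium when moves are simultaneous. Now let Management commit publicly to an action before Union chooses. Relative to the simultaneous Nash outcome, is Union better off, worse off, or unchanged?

worse off

Union best-responds to each possible Management move:
- X → Union plays Firm (best of 1, 4, 3); Management gets 3.
- Y → Union plays Soft (best of 9, 0, 3); Management gets 2.
- Z → Union plays Firm (best of 0, 8, 3); Management gets 4.
Management's induced payoffs are 3, 2, 4, so Management commits to Z. Subgame-perfect outcome: (Firm, Z) with payoffs (8, 4).
For the simultaneous game, intersect best replies.
Union's best replies: X→Firm; Y→Soft; Z→Firm.
Management's best replies: Soft→Y; Firm→Y; Hard→Y.
The unique mutual best reply is (Soft, Y), giving (9, 2).
Union earns 8 sequentially versus 9 at the Nash outcome: worse off.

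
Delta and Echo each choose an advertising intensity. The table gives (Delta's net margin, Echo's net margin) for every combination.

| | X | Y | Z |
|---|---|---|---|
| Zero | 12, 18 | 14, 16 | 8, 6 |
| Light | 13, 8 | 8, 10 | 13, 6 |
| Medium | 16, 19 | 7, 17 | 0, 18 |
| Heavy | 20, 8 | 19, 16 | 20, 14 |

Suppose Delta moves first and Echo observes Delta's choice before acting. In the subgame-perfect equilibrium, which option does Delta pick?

Backward induction with Delta moving first.
- Zero: Echo compares 18, 16, 6 and picks X; Delta would get 12.
- Light: Echo compares 8, 10, 6 and picks Y; Delta would get 8.
- Medium: Echo compares 19, 17, 18 and picks X; Delta would get 16.
- Heavy: Echo compares 8, 16, 14 and picks Y; Delta would get 19.
Among 12, 8, 16, 19, the best is 19 at Heavy. Subgame-perfect outcome: (Heavy, Y) with payoffs (19, 16).

Heavy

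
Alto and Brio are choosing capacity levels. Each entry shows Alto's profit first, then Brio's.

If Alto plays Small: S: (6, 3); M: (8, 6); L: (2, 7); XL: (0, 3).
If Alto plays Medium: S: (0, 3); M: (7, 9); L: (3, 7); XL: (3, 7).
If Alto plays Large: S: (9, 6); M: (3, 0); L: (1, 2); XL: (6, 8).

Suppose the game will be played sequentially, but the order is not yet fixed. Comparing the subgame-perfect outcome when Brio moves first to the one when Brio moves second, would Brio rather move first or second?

second

If Alto leads: Brio's best replies are Small→L, Medium→M, Large→XL; Alto's induced payoffs 2, 7, 6; outcome (Medium, M), payoffs (7, 9).
If Brio leads: Alto's best replies are S→Large, M→Small, L→Medium, XL→Large; Brio's induced payoffs 6, 6, 7, 8; outcome (Large, XL), payoffs (6, 8).
Brio gets 8 moving first and 9 moving second, so Brio prefers to move second.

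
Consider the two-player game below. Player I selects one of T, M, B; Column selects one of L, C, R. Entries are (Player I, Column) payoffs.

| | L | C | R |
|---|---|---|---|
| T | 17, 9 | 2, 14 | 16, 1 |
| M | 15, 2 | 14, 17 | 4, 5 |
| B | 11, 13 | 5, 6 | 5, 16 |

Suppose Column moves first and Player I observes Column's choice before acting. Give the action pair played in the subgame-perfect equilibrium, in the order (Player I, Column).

Player I best-responds to each possible Column move:
- L: BR = T, leader payoff 9.
- C: BR = M, leader payoff 17.
- R: BR = T, leader payoff 1.
Column's induced payoffs are 9, 17, 1, so Column commits to C. Subgame-perfect outcome: (M, C) with payoffs (14, 17).

(M, C)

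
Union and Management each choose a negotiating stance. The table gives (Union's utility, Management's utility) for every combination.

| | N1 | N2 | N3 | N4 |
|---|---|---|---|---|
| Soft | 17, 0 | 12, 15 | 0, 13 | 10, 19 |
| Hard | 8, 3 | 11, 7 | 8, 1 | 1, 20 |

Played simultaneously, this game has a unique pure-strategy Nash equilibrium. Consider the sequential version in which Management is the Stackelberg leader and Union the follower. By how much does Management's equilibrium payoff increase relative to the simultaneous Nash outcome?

0

Union best-responds to each possible Management move:
- N1: Union compares 17, 8 and picks Soft; Management would get 0.
- N2: Union compares 12, 11 and picks Soft; Management would get 15.
- N3: Union compares 0, 8 and picks Hard; Management would get 1.
- N4: Union compares 10, 1 and picks Soft; Management would get 19.
Maximizing over 0, 15, 1, 19, Management chooses N4. Subgame-perfect outcome: (Soft, N4) with payoffs (10, 19).
Under simultaneous play:
Union's best replies: N1→Soft; N2→Soft; N3→Hard; N4→Soft.
Management's best replies: Soft→N4; Hard→N4.
The unique mutual best reply is (Soft, N4), giving (10, 19).
Management's commitment gain: 19 − 19 = 0.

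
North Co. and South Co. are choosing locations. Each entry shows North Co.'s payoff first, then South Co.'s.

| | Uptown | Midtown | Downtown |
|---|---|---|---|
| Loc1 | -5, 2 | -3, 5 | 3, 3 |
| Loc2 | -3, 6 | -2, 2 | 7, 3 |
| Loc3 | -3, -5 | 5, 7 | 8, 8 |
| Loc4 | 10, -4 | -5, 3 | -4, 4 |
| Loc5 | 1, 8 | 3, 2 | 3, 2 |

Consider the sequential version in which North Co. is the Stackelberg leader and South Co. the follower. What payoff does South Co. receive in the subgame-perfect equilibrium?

Work backward from South Co.'s decision.
- Loc1: BR = Midtown, leader payoff -3.
- Loc2: BR = Uptown, leader payoff -3.
- Loc3: BR = Downtown, leader payoff 8.
- Loc4: BR = Downtown, leader payoff -4.
- Loc5: BR = Uptown, leader payoff 1.
North Co.'s induced payoffs are -3, -3, 8, -4, 1, so North Co. commits to Loc3. Subgame-perfect outcome: (Loc3, Downtown) with payoffs (8, 8).

8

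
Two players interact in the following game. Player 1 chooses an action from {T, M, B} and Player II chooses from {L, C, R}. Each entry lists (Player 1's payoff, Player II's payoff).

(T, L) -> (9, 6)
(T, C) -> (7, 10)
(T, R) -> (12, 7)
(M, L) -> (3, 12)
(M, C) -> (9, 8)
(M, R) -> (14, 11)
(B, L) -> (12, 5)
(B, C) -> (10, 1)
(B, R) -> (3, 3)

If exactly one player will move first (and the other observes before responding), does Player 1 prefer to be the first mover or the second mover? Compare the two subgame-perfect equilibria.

second

If Player 1 leads: Player II's best replies are T→C, M→L, B→L; Player 1's induced payoffs 7, 3, 12; outcome (B, L), payoffs (12, 5).
If Player II leads: Player 1's best replies are L→B, C→B, R→M; Player II's induced payoffs 5, 1, 11; outcome (M, R), payoffs (14, 11).
Player 1 gets 12 moving first and 14 moving second, so Player 1 prefers to move second.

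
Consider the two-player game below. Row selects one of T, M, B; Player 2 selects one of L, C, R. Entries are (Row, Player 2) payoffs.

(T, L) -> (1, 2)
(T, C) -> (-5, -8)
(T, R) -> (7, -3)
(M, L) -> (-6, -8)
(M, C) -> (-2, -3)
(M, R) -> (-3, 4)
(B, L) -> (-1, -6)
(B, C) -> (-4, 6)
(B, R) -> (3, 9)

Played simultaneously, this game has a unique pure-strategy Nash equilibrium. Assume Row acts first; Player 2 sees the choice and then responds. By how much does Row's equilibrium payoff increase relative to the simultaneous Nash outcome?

Backward induction with Row moving first.
- T → Player 2 plays L (best of 2, -8, -3); Row gets 1.
- M → Player 2 plays R (best of -8, -3, 4); Row gets -3.
- B → Player 2 plays R (best of -6, 6, 9); Row gets 3.
Row's induced payoffs are 1, -3, 3, so Row commits to B. Subgame-perfect outcome: (B, R) with payoffs (3, 9).
Now find the simultaneous Nash equilibrium.
Row's best replies: L→T; C→M; R→T.
Player 2's best replies: T→L; M→R; B→R.
The unique mutual best reply is (T, L), giving (1, 2).
Row's commitment gain: 3 − 1 = 2.

2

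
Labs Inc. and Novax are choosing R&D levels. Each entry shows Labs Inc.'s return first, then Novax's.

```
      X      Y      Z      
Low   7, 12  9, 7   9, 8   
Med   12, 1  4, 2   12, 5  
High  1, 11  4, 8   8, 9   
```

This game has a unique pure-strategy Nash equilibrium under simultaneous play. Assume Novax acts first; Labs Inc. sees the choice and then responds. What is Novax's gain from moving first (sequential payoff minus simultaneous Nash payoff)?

2

Labs Inc. best-responds to each possible Novax move:
- X: Labs Inc. compares 7, 12, 1 and picks Med; Novax would get 1.
- Y: Labs Inc. compares 9, 4, 4 and picks Low; Novax would get 7.
- Z: Labs Inc. compares 9, 12, 8 and picks Med; Novax would get 5.
Maximizing over 1, 7, 5, Novax chooses Y. Subgame-perfect outcome: (Low, Y) with payoffs (9, 7).
Under simultaneous play:
Labs Inc.'s best replies: X→Med; Y→Low; Z→Med.
Novax's best replies: Low→X; Med→Z; High→X.
The unique mutual best reply is (Med, Z), giving (12, 5).
Novax's commitment gain: 7 − 5 = 2.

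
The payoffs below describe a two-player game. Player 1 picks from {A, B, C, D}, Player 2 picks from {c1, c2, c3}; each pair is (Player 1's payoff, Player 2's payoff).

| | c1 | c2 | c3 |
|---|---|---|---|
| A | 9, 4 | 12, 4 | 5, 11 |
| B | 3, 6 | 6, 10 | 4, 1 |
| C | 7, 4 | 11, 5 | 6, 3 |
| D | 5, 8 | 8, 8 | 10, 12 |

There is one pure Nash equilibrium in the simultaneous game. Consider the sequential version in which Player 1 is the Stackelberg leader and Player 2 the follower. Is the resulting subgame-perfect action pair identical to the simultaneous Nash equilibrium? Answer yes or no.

Backward induction with Player 1 moving first.
- A → Player 2 plays c3 (best of 4, 4, 11); Player 1 gets 5.
- B → Player 2 plays c2 (best of 6, 10, 1); Player 1 gets 6.
- C → Player 2 plays c2 (best of 4, 5, 3); Player 1 gets 11.
- D → Player 2 plays c3 (best of 8, 8, 12); Player 1 gets 10.
Maximizing over 5, 6, 11, 10, Player 1 chooses C. Subgame-perfect outcome: (C, c2) with payoffs (11, 5).
Under simultaneous play:
Player 1's best replies: c1→A; c2→A; c3→D.
Player 2's best replies: A→c3; B→c2; C→c2; D→c3.
The unique mutual best reply is (D, c3), giving (10, 12).
Sequential outcome (C, c2) differs from the Nash profile (D, c3).

no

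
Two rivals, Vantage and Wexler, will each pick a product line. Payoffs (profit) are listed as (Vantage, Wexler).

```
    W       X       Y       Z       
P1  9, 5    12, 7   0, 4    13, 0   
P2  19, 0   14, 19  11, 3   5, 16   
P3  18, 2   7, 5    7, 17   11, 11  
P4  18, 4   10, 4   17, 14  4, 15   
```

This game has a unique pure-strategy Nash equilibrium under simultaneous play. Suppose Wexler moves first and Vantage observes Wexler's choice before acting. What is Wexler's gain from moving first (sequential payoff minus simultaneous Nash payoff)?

0

Vantage best-responds to each possible Wexler move:
- W: BR = P2, leader payoff 0.
- X: BR = P2, leader payoff 19.
- Y: BR = P4, leader payoff 14.
- Z: BR = P1, leader payoff 0.
Wexler's induced payoffs are 0, 19, 14, 0, so Wexler commits to X. Subgame-perfect outcome: (P2, X) with payoffs (14, 19).
For the simultaneous game, intersect best replies.
Vantage's best replies: W→P2; X→P2; Y→P4; Z→P1.
Wexler's best replies: P1→X; P2→X; P3→Y; P4→Z.
Only (P2, X) has each player best-responding; Nash payoffs (14, 19).
Wexler's commitment gain: 19 − 19 = 0.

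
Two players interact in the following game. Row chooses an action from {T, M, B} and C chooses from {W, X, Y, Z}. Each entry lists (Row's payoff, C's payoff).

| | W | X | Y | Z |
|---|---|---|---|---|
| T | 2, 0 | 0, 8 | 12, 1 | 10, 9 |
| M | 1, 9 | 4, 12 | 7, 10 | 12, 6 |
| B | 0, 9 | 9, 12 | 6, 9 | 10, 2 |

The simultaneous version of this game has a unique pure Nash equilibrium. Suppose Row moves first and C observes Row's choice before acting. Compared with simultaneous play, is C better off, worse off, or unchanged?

Backward induction with Row moving first.
- T: C compares 0, 8, 1, 9 and picks Z; Row would get 10.
- M: C compares 9, 12, 10, 6 and picks X; Row would get 4.
- B: C compares 9, 12, 9, 2 and picks X; Row would get 9.
Among 10, 4, 9, the best is 10 at T. Subgame-perfect outcome: (T, Z) with payoffs (10, 9).
For the simultaneous game, intersect best replies.
Row's best replies: W→T; X→B; Y→T; Z→M.
C's best replies: T→Z; M→X; B→X.
The unique mutual best reply is (B, X), giving (9, 12).
C earns 9 sequentially versus 12 at the Nash outcome: worse off.

worse off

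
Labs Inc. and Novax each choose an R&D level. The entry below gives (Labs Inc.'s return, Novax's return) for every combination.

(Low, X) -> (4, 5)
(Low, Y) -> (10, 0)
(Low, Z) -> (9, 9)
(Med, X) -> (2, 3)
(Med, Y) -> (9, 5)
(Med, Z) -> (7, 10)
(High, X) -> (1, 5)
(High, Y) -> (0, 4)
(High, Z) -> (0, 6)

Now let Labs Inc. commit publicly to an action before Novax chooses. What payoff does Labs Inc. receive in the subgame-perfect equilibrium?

9

Novax best-responds to each possible Labs Inc. move:
- Low: BR = Z, leader payoff 9.
- Med: BR = Z, leader payoff 7.
- High: BR = Z, leader payoff 0.
Among 9, 7, 0, the best is 9 at Low. Subgame-perfect outcome: (Low, Z) with payoffs (9, 9).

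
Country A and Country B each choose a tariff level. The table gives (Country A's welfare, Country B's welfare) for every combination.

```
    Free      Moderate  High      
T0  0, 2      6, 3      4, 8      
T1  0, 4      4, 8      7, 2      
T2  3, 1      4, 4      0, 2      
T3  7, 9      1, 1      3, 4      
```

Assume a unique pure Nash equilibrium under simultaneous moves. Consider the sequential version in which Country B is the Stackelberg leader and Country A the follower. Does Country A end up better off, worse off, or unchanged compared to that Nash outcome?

Country A best-responds to each possible Country B move:
- Free → Country A plays T3 (best of 0, 0, 3, 7); Country B gets 9.
- Moderate → Country A plays T0 (best of 6, 4, 4, 1); Country B gets 3.
- High → Country A plays T1 (best of 4, 7, 0, 3); Country B gets 2.
Country B's induced payoffs are 9, 3, 2, so Country B commits to Free. Subgame-perfect outcome: (T3, Free) with payoffs (7, 9).
Under simultaneous play:
Country A's best replies: Free→T3; Moderate→T0; High→T1.
Country B's best replies: T0→High; T1→Moderate; T2→Moderate; T3→Free.
Only (T3, Free) has each player best-responding; Nash payoffs (7, 9).
Country A earns 7 sequentially versus 7 at the Nash outcome: unchanged.

unchanged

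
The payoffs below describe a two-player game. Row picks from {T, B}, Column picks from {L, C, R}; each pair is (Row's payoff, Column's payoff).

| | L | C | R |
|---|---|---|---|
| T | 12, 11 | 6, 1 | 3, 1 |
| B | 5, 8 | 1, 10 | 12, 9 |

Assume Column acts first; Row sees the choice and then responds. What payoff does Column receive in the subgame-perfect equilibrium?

Work backward from Row's decision.
- L: Row compares 12, 5 and picks T; Column would get 11.
- C: Row compares 6, 1 and picks T; Column would get 1.
- R: Row compares 3, 12 and picks B; Column would get 9.
Among 11, 1, 9, the best is 11 at L. Subgame-perfect outcome: (T, L) with payoffs (12, 11).

11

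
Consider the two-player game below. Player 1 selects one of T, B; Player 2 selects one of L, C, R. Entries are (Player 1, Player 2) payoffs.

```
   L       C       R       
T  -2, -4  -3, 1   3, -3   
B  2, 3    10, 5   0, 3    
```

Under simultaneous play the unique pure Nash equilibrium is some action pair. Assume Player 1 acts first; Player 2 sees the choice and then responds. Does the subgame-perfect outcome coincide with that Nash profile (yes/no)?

yes

Work backward from Player 2's decision.
- T → Player 2 plays C (best of -4, 1, -3); Player 1 gets -3.
- B → Player 2 plays C (best of 3, 5, 3); Player 1 gets 10.
Among -3, 10, the best is 10 at B. Subgame-perfect outcome: (B, C) with payoffs (10, 5).
Now find the simultaneous Nash equilibrium.
Player 1's best replies: L→B; C→B; R→T.
Player 2's best replies: T→C; B→C.
Only (B, C) has each player best-responding; Nash payoffs (10, 5).
Sequential outcome (B, C) coincides with the Nash profile (B, C).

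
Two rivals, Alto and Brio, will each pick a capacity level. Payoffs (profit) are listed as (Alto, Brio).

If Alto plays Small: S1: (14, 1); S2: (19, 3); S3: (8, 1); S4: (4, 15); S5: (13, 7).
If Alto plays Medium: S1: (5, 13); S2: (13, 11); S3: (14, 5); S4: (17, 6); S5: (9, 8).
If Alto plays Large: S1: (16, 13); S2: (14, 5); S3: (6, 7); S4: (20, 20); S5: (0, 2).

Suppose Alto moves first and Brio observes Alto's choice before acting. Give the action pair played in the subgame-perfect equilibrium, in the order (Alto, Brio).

(Large, S4)

Brio best-responds to each possible Alto move:
- Small: BR = S4, leader payoff 4.
- Medium: BR = S1, leader payoff 5.
- Large: BR = S4, leader payoff 20.
Alto's induced payoffs are 4, 5, 20, so Alto commits to Large. Subgame-perfect outcome: (Large, S4) with payoffs (20, 20).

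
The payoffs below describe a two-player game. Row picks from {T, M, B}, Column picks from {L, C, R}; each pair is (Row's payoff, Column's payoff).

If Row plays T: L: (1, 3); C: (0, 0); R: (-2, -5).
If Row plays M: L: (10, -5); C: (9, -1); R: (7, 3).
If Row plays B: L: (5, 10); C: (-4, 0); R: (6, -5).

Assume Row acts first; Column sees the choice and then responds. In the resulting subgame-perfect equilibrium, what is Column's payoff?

3

Column best-responds to each possible Row move:
- T: Column compares 3, 0, -5 and picks L; Row would get 1.
- M: Column compares -5, -1, 3 and picks R; Row would get 7.
- B: Column compares 10, 0, -5 and picks L; Row would get 5.
Among 1, 7, 5, the best is 7 at M. Subgame-perfect outcome: (M, R) with payoffs (7, 3).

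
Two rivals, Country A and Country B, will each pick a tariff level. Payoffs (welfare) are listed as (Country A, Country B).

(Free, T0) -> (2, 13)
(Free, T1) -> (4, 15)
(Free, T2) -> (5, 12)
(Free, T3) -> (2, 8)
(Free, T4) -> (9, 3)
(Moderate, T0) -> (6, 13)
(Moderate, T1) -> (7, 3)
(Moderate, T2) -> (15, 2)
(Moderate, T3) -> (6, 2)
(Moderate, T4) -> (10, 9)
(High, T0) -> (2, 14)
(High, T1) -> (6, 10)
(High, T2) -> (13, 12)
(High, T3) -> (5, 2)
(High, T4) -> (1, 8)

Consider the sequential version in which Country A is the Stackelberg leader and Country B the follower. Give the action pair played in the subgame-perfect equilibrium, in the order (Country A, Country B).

Work backward from Country B's decision.
- Free: Country B compares 13, 15, 12, 8, 3 and picks T1; Country A would get 4.
- Moderate: Country B compares 13, 3, 2, 2, 9 and picks T0; Country A would get 6.
- High: Country B compares 14, 10, 12, 2, 8 and picks T0; Country A would get 2.
Country A's induced payoffs are 4, 6, 2, so Country A commits to Moderate. Subgame-perfect outcome: (Moderate, T0) with payoffs (6, 13).

(Moderate, T0)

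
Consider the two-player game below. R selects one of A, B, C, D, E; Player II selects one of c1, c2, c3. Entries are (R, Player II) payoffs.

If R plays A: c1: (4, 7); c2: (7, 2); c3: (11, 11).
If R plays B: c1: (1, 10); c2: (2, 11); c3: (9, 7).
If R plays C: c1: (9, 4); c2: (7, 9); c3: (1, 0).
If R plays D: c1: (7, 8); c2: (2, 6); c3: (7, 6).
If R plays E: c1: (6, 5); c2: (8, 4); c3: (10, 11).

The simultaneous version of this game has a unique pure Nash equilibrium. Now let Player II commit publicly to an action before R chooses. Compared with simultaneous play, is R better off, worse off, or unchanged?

unchanged

Backward induction with Player II moving first.
- c1: BR = C, leader payoff 4.
- c2: BR = E, leader payoff 4.
- c3: BR = A, leader payoff 11.
Player II's induced payoffs are 4, 4, 11, so Player II commits to c3. Subgame-perfect outcome: (A, c3) with payoffs (11, 11).
Under simultaneous play:
R's best replies: c1→C; c2→E; c3→A.
Player II's best replies: A→c3; B→c2; C→c2; D→c1; E→c3.
Only (A, c3) has each player best-responding; Nash payoffs (11, 11).
R earns 11 sequentially versus 11 at the Nash outcome: unchanged.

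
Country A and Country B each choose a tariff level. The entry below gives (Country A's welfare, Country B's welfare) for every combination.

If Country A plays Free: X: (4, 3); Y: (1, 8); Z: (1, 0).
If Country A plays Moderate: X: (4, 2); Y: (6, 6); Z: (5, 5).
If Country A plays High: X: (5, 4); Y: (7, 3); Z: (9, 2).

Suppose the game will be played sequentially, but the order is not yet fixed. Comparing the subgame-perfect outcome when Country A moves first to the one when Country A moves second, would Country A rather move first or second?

first

If Country A leads: Country B's best replies are Free→Y, Moderate→Y, High→X; Country A's induced payoffs 1, 6, 5; outcome (Moderate, Y), payoffs (6, 6).
If Country B leads: Country A's best replies are X→High, Y→High, Z→High; Country B's induced payoffs 4, 3, 2; outcome (High, X), payoffs (5, 4).
Country A gets 6 moving first and 5 moving second, so Country A prefers to move first.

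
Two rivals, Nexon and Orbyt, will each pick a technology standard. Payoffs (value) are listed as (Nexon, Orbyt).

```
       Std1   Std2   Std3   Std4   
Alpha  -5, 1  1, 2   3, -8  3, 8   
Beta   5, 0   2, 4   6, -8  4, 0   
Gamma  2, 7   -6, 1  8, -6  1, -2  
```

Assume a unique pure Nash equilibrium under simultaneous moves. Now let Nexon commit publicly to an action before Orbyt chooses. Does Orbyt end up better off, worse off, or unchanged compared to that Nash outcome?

better off

Solve by backward induction (Nexon leads).
- Alpha: Orbyt compares 1, 2, -8, 8 and picks Std4; Nexon would get 3.
- Beta: Orbyt compares 0, 4, -8, 0 and picks Std2; Nexon would get 2.
- Gamma: Orbyt compares 7, 1, -6, -2 and picks Std1; Nexon would get 2.
Nexon's induced payoffs are 3, 2, 2, so Nexon commits to Alpha. Subgame-perfect outcome: (Alpha, Std4) with payoffs (3, 8).
Under simultaneous play:
Nexon's best replies: Std1→Beta; Std2→Beta; Std3→Gamma; Std4→Beta.
Orbyt's best replies: Alpha→Std4; Beta→Std2; Gamma→Std1.
The unique mutual best reply is (Beta, Std2), giving (2, 4).
Orbyt earns 8 sequentially versus 4 at the Nash outcome: better off.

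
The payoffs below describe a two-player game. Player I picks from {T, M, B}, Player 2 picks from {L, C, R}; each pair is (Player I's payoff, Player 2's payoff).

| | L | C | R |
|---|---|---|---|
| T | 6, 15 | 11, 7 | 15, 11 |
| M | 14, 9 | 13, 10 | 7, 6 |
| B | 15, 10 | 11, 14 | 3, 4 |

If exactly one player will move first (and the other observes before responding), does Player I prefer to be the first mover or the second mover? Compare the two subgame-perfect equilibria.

If Player I leads: Player 2's best replies are T→L, M→C, B→C; Player I's induced payoffs 6, 13, 11; outcome (M, C), payoffs (13, 10).
If Player 2 leads: Player I's best replies are L→B, C→M, R→T; Player 2's induced payoffs 10, 10, 11; outcome (T, R), payoffs (15, 11).
Player I gets 13 moving first and 15 moving second, so Player I prefers to move second.

second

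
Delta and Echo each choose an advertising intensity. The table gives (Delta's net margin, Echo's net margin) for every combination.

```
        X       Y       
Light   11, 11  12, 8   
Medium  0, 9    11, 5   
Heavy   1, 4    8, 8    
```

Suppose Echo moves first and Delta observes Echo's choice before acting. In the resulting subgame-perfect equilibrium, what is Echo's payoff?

11

Work backward from Delta's decision.
- X: BR = Light, leader payoff 11.
- Y: BR = Light, leader payoff 8.
Maximizing over 11, 8, Echo chooses X. Subgame-perfect outcome: (Light, X) with payoffs (11, 11).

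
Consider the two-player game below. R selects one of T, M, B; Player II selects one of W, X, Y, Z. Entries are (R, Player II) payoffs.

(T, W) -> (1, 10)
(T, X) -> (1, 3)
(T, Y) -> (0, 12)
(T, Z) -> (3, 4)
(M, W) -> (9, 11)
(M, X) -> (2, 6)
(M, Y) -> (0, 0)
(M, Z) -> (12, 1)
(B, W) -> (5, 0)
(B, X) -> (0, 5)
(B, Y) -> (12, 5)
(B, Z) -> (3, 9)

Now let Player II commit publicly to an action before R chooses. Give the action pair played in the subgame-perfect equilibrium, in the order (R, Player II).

Backward induction with Player II moving first.
- W: BR = M, leader payoff 11.
- X: BR = M, leader payoff 6.
- Y: BR = B, leader payoff 5.
- Z: BR = M, leader payoff 1.
Among 11, 6, 5, 1, the best is 11 at W. Subgame-perfect outcome: (M, W) with payoffs (9, 11).

(M, W)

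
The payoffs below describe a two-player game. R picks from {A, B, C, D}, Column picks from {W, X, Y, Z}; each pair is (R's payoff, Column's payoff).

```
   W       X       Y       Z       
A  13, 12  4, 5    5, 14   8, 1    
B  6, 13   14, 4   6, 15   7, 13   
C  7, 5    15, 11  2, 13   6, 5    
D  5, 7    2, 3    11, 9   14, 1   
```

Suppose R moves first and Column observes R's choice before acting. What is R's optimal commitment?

Solve by backward induction (R leads).
- A → Column plays Y (best of 12, 5, 14, 1); R gets 5.
- B → Column plays Y (best of 13, 4, 15, 13); R gets 6.
- C → Column plays Y (best of 5, 11, 13, 5); R gets 2.
- D → Column plays Y (best of 7, 3, 9, 1); R gets 11.
Among 5, 6, 2, 11, the best is 11 at D. Subgame-perfect outcome: (D, Y) with payoffs (11, 9).

D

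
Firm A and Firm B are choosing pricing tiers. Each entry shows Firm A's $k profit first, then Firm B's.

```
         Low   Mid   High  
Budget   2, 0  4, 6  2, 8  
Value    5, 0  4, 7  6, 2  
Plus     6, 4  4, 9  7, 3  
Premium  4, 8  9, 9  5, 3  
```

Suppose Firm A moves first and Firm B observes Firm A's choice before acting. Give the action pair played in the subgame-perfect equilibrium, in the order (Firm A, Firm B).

Firm B best-responds to each possible Firm A move:
- Budget → Firm B plays High (best of 0, 6, 8); Firm A gets 2.
- Value → Firm B plays Mid (best of 0, 7, 2); Firm A gets 4.
- Plus → Firm B plays Mid (best of 4, 9, 3); Firm A gets 4.
- Premium → Firm B plays Mid (best of 8, 9, 3); Firm A gets 9.
Maximizing over 2, 4, 4, 9, Firm A chooses Premium. Subgame-perfect outcome: (Premium, Mid) with payoffs (9, 9).

(Premium, Mid)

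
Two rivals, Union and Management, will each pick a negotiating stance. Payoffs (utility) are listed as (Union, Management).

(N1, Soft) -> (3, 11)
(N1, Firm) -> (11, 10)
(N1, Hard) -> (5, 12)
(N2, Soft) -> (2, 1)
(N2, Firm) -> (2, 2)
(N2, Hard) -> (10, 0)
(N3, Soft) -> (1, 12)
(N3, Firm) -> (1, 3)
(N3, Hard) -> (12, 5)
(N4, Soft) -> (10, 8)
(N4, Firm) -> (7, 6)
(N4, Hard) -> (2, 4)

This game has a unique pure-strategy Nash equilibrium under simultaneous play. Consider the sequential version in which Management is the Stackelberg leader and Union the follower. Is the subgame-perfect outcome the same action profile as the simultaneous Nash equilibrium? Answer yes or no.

no

Backward induction with Management moving first.
- Soft: Union compares 3, 2, 1, 10 and picks N4; Management would get 8.
- Firm: Union compares 11, 2, 1, 7 and picks N1; Management would get 10.
- Hard: Union compares 5, 10, 12, 2 and picks N3; Management would get 5.
Maximizing over 8, 10, 5, Management chooses Firm. Subgame-perfect outcome: (N1, Firm) with payoffs (11, 10).
Under simultaneous play:
Union's best replies: Soft→N4; Firm→N1; Hard→N3.
Management's best replies: N1→Hard; N2→Firm; N3→Soft; N4→Soft.
Only (N4, Soft) has each player best-responding; Nash payoffs (10, 8).
Sequential outcome (N1, Firm) differs from the Nash profile (N4, Soft).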